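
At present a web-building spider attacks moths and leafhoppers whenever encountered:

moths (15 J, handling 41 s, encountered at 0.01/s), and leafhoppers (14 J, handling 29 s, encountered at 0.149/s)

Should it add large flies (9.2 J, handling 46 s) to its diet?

No

On moths and leafhoppers alone, R = ΣλE/(1+Σλh) = 2.236/5.731 = 0.3902 J/s.
Profitability of large flies: 9.2/46 = 0.2 J/s.
0.2 < 0.3902, so adding large flies would lower the average — exclude it.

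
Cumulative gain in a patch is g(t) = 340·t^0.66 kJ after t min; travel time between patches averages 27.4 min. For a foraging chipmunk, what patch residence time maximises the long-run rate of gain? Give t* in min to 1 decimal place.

Optimal t* satisfies g'(t*) = g(t*)/(T + t*).
g'(t) = 0.66·340·t^-0.34. Setting 0.66·340·t^-0.34 = 340·t^0.66/(27.4+t) gives 0.66(27.4+t) = t, so 0.34·t = 0.66×27.4.
t* = 0.66×27.4/0.34 = 53.19 min.

53.2 min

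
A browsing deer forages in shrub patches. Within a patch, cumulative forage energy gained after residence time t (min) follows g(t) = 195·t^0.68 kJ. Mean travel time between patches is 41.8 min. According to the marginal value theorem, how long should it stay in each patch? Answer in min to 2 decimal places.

By the marginal value theorem, leave when the instantaneous gain rate g'(t) equals the habitat-wide average g(t)/(T + t).
g'(t) = 0.68·195·t^-0.32. Setting 0.68·195·t^-0.32 = 195·t^0.68/(41.8+t) gives 0.68(41.8+t) = t, so 0.32·t = 0.68×41.8.
t* = 0.68×41.8/0.32 = 88.83 min.

88.83 min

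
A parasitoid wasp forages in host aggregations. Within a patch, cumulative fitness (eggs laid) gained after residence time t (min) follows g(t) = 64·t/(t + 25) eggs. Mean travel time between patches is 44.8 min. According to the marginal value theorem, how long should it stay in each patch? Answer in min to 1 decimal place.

33.5 min

Optimal t* satisfies g'(t*) = g(t*)/(T + t*).
g'(t) = 64·25/(t + 25)². Setting 64·25/(t+25)² = 64t/[(t+25)(44.8+t)] gives 25(44.8+t) = t(t+25), so t² = 25×44.8 = 1120.
t* = √1120 = 33.47 min.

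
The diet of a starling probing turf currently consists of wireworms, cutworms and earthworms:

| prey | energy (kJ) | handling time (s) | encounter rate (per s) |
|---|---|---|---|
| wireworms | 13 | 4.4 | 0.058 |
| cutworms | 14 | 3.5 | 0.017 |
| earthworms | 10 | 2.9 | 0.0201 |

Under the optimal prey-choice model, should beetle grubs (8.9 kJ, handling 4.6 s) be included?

Yes

On wireworms, cutworms and earthworms alone, R = ΣλE/(1+Σλh) = 1.193/1.373 = 0.8689 kJ/s.
Profitability of beetle grubs: 8.9/4.6 = 1.935 kJ/s.
1.935 > 0.8689, so adding beetle grubs raises the average — include it.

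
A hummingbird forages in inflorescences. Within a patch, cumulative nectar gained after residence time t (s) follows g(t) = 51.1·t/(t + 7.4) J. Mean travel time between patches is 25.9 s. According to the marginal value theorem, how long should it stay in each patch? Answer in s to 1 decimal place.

Maximise g(t)/(T+t): set derivative to zero → g'(t)(T+t) = g(t).
g'(t) = 51.1·7.4/(t + 7.4)². Setting 51.1·7.4/(t+7.4)² = 51.1t/[(t+7.4)(25.9+t)] gives 7.4(25.9+t) = t(t+7.4), so t² = 7.4×25.9 = 191.7.
t* = √191.7 = 13.84 s.

13.8 s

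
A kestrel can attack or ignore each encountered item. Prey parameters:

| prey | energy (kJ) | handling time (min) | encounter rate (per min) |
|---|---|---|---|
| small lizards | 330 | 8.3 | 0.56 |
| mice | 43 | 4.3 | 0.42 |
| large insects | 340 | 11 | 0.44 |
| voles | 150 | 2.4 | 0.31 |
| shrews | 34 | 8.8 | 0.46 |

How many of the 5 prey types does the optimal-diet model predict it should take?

E/h in descending order: voles 62.5, small lizards 39.8, large insects 30.9, mice 10, shrews 3.86 kJ/min. The optimal diet is the largest prefix of this list for which every included type satisfies E_i/h_i > R on the types above it.
Rate on top 1: 26.66. small lizards: 39.8 > 26.66 → include.
Rate on top 2: 36.19. large insects: 30.9 < 36.19 → exclude; stop.
Optimal diet: voles, small lizards — 2 of 5 types.

2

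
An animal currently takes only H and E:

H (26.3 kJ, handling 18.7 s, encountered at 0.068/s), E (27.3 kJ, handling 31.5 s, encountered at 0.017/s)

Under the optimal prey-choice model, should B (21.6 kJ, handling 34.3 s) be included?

On H and E alone, R = ΣλE/(1+Σλh) = 2.253/2.807 = 0.8024 kJ/s.
B: E/h = 21.6/34.3 = 0.6297 kJ/s.
Since 0.6297 < R, time spent handling B is better spent searching.

No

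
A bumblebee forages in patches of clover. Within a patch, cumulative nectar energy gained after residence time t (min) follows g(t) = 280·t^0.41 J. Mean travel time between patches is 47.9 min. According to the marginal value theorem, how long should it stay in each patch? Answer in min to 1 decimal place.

33.3 min

By the marginal value theorem, leave when the instantaneous gain rate g'(t) equals the habitat-wide average g(t)/(T + t).
g'(t) = 0.41·280·t^-0.59. Setting 0.41·280·t^-0.59 = 280·t^0.41/(47.9+t) gives 0.41(47.9+t) = t, so 0.59·t = 0.41×47.9.
t* = 0.41×47.9/0.59 = 33.29 min.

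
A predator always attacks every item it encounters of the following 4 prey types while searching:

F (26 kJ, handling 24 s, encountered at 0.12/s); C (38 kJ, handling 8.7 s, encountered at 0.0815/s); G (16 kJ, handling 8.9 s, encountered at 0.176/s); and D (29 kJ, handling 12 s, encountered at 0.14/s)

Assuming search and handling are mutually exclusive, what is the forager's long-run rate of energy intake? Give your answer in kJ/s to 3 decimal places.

R = (0.12×26 + 0.0815×38 + 0.176×16 + 0.14×29) / (1 + 0.12×24 + 0.0815×8.7 + 0.176×8.9 + 0.14×12) = 13.09/7.835 = 1.671 kJ/s.

1.671 kJ/s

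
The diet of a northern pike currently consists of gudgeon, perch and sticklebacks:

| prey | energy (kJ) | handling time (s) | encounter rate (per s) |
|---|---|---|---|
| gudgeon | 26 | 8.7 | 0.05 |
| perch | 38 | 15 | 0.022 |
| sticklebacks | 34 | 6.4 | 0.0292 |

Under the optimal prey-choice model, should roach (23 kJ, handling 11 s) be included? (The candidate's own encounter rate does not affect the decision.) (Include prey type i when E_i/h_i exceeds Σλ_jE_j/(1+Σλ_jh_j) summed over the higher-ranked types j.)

On gudgeon, perch and sticklebacks alone, R = ΣλE/(1+Σλh) = 3.129/1.952 = 1.603 kJ/s.
Profitability of roach: 23/11 = 2.091 kJ/s.
2.091 > 1.603, so adding roach raises the average — include it.

Yes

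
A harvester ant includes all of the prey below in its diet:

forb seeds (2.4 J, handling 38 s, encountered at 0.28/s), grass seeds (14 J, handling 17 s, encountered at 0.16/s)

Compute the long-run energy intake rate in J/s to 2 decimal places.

R = Σλ_iE_i / (1 + Σλ_ih_i)
Numerator: 0.28×2.4 + 0.16×14 = 2.912
Denominator: 1 + 0.28×38 + 0.16×17 = 14.36
R = 2.912/14.36 = 0.2028 J/s

0.20 J/s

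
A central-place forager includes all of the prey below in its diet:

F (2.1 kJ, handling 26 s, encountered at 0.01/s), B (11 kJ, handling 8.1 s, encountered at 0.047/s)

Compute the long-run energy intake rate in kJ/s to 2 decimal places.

Energy encountered per unit search time: 0.01×2.1 + 0.047×11 = 0.538 kJ/s.
Handling time per unit search time: 0.01×26 + 0.047×8.1 = 0.6407.
Rate = 0.538/(1 + 0.6407) = 0.3279 kJ/s.

0.33 kJ/s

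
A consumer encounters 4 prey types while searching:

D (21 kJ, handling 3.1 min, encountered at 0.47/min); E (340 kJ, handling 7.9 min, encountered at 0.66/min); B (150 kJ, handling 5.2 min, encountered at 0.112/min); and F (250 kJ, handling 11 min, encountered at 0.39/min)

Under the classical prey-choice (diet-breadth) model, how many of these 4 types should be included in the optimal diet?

1

E/h in descending order: E 43, B 28.8, F 22.7, D 6.77 kJ/min. The optimal diet is the largest prefix of this list for which every included type satisfies E_i/h_i > R on the types above it.
Rate on top 1: 36.11. B: 28.8 < 36.11 → exclude; stop.
Optimal diet: E — 1 of 4 types.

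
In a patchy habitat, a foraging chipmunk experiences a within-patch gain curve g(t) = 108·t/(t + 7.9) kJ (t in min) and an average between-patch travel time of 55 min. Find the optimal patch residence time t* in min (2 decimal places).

20.84 min

By the marginal value theorem, leave when the instantaneous gain rate g'(t) equals the habitat-wide average g(t)/(T + t).
g'(t) = 108·7.9/(t + 7.9)². Setting 108·7.9/(t+7.9)² = 108t/[(t+7.9)(55+t)] gives 7.9(55+t) = t(t+7.9), so t² = 7.9×55 = 434.5.
t* = √434.5 = 20.84 min.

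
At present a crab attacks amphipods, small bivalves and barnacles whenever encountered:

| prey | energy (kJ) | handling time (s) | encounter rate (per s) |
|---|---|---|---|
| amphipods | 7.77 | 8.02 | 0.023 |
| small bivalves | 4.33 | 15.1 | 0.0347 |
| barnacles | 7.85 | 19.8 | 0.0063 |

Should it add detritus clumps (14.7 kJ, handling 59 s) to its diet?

Yes

On amphipods, small bivalves and barnacles alone, R = ΣλE/(1+Σλh) = 0.3784/1.833 = 0.2064 kJ/s.
detritus clumps: E/h = 14.7/59 = 0.2492 kJ/s.
0.2492 > 0.2064, so adding detritus clumps raises the average — include it.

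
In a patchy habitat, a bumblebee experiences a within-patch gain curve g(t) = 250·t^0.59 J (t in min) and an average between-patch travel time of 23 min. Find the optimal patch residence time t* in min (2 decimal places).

Maximise g(t)/(T+t): set derivative to zero → g'(t)(T+t) = g(t).
g'(t) = 0.59·250·t^-0.41. Setting 0.59·250·t^-0.41 = 250·t^0.59/(23+t) gives 0.59(23+t) = t, so 0.41·t = 0.59×23.
t* = 0.59×23/0.41 = 33.1 min.

33.10 min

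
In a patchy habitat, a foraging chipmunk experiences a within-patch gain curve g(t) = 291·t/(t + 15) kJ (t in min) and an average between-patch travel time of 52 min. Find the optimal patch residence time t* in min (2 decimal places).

Optimal t* satisfies g'(t*) = g(t*)/(T + t*).
g'(t) = 291·15/(t + 15)². Setting 291·15/(t+15)² = 291t/[(t+15)(52+t)] gives 15(52+t) = t(t+15), so t² = 15×52 = 780.
t* = √780 = 27.93 min.

27.93 min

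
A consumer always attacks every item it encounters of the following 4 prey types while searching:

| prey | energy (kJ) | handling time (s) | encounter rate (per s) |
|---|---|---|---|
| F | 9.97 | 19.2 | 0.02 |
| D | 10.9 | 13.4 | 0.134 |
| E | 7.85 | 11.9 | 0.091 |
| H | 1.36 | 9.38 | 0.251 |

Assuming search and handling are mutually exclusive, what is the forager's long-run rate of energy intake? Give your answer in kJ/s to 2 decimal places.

R = (0.02×9.97 + 0.134×10.9 + 0.091×7.85 + 0.251×1.36) / (1 + 0.02×19.2 + 0.134×13.4 + 0.091×11.9 + 0.251×9.38) = 2.716/6.617 = 0.4104 kJ/s.

0.41 kJ/s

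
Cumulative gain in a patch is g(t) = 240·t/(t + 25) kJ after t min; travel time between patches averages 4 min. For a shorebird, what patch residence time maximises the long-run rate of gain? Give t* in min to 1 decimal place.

10.0 min

Maximise g(t)/(T+t): set derivative to zero → g'(t)(T+t) = g(t).
g'(t) = 240·25/(t + 25)². Setting 240·25/(t+25)² = 240t/[(t+25)(4+t)] gives 25(4+t) = t(t+25), so t² = 25×4 = 100.
t* = √100 = 10 min.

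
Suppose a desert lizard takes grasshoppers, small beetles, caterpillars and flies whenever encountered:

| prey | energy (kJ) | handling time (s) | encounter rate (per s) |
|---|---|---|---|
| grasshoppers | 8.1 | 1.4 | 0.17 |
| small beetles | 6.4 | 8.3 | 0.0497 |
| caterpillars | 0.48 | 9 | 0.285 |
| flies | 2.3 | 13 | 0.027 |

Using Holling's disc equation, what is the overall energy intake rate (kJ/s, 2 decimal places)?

R = (0.17×8.1 + 0.0497×6.4 + 0.285×0.48 + 0.027×2.3) / (1 + 0.17×1.4 + 0.0497×8.3 + 0.285×9 + 0.027×13) = 1.894/4.567 = 0.4148 kJ/s.

0.41 kJ/s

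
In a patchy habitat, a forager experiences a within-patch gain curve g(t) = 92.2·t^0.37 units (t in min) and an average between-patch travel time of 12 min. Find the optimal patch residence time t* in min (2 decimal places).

7.05 min

Optimal t* satisfies g'(t*) = g(t*)/(T + t*).
g'(t) = 0.37·92.2·t^-0.63. Setting 0.37·92.2·t^-0.63 = 92.2·t^0.37/(12+t) gives 0.37(12+t) = t, so 0.63·t = 0.37×12.
t* = 0.37×12/0.63 = 7.048 min.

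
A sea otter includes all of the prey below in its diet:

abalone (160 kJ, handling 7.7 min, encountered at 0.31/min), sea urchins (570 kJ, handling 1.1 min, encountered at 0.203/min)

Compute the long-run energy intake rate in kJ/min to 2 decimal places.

45.79 kJ/min

R = (0.31×160 + 0.203×570) / (1 + 0.31×7.7 + 0.203×1.1) = 165.3/3.61 = 45.79 kJ/min.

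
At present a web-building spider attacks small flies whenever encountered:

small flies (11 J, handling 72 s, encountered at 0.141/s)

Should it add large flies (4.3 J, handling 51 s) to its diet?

Current rate: (0.141×11)/(1 + 0.141×72) = 0.1391 J/s.
Profitability of large flies: 4.3/51 = 0.08431 J/s.
0.08431 < 0.1391, so adding large flies would lower the average — exclude it.

No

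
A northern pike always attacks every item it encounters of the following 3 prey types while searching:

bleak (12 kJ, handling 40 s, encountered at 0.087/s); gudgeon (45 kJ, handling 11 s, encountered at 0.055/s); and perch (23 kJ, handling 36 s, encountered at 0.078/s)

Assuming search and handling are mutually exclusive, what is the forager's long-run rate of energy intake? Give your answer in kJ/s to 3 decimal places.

Energy encountered per unit search time: 0.087×12 + 0.055×45 + 0.078×23 = 5.313 kJ/s.
Handling time per unit search time: 0.087×40 + 0.055×11 + 0.078×36 = 6.893.
Rate = 5.313/(1 + 6.893) = 0.6731 kJ/s.

0.673 kJ/s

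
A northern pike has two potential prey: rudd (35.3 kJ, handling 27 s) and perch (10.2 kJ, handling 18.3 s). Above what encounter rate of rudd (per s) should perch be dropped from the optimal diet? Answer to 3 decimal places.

At the threshold, the rate on rudd alone equals the profitability of perch: λ·35.3/(1 + λ·27) = 10.2/18.3 = 0.5574.
Rearranging, λ(35.3 − 0.5574×27) = 0.5574, so λ = 0.5574/20.25 = 0.02752 per s.

0.028 per s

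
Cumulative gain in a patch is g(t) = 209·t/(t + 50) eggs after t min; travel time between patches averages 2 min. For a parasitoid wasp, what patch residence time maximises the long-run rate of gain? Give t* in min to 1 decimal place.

10.0 min

By the marginal value theorem, leave when the instantaneous gain rate g'(t) equals the habitat-wide average g(t)/(T + t).
g'(t) = 209·50/(t + 50)². Setting 209·50/(t+50)² = 209t/[(t+50)(2+t)] gives 50(2+t) = t(t+50), so t² = 50×2 = 100.
t* = √100 = 10 min.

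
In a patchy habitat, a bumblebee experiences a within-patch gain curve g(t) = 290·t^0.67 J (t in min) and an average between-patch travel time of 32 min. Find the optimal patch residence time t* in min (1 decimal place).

Optimal t* satisfies g'(t*) = g(t*)/(T + t*).
g'(t) = 0.67·290·t^-0.33. Setting 0.67·290·t^-0.33 = 290·t^0.67/(32+t) gives 0.67(32+t) = t, so 0.33·t = 0.67×32.
t* = 0.67×32/0.33 = 64.97 min.

65.0 min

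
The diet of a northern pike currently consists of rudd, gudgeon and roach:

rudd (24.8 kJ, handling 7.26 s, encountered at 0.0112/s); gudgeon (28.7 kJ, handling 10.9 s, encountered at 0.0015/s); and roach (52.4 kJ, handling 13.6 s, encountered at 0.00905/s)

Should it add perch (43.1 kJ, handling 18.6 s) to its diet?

Yes

On rudd, gudgeon and roach alone, R = ΣλE/(1+Σλh) = 0.795/1.221 = 0.6513 kJ/s.
perch: E/h = 43.1/18.6 = 2.317 kJ/s.
Since 2.317 > R, including perch increases the long-run rate.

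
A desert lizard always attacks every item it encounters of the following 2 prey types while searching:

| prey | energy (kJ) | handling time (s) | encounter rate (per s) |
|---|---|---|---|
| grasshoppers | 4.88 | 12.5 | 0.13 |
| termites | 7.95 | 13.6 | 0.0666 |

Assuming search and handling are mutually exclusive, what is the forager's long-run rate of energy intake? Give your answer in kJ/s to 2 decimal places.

0.33 kJ/s

R = Σλ_iE_i / (1 + Σλ_ih_i)
Numerator: 0.13×4.88 + 0.0666×7.95 = 1.164
Denominator: 1 + 0.13×12.5 + 0.0666×13.6 = 3.531
R = 1.164/3.531 = 0.3296 kJ/s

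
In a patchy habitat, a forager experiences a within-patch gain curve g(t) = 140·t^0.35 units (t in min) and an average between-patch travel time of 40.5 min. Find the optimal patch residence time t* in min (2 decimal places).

By the marginal value theorem, leave when the instantaneous gain rate g'(t) equals the habitat-wide average g(t)/(T + t).
g'(t) = 0.35·140·t^-0.65. Setting 0.35·140·t^-0.65 = 140·t^0.35/(40.5+t) gives 0.35(40.5+t) = t, so 0.65·t = 0.35×40.5.
t* = 0.35×40.5/0.65 = 21.81 min.

21.81 min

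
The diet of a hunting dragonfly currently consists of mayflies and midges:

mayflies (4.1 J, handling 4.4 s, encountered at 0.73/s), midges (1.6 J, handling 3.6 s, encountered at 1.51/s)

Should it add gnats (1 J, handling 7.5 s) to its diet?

No

Intake rate on the current diet: R = (0.73×4.1 + 1.51×1.6) / (1 + 0.73×4.4 + 1.51×3.6) = 5.409/9.648 = 0.5606 J/s.
gnats: E/h = 1/7.5 = 0.1333 J/s.
0.1333 < 0.5606, so adding gnats would lower the average — exclude it.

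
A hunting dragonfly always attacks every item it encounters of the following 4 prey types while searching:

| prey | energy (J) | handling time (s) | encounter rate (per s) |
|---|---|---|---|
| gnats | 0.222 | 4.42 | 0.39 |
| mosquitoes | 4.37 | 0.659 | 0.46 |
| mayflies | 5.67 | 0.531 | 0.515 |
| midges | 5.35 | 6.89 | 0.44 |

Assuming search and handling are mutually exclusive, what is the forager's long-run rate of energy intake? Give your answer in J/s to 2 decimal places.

1.16 J/s

R = (0.39×0.222 + 0.46×4.37 + 0.515×5.67 + 0.44×5.35) / (1 + 0.39×4.42 + 0.46×0.659 + 0.515×0.531 + 0.44×6.89) = 7.371/6.332 = 1.164 J/s.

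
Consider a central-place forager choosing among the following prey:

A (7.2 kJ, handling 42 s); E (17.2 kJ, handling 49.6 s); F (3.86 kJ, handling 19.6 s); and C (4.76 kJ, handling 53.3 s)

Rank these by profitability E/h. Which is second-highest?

F

In descending order of E/h:
E: 17.2/49.6 = 0.347 kJ/s
F: 3.86/19.6 = 0.197 kJ/s
A: 7.2/42 = 0.171 kJ/s
C: 4.76/53.3 = 0.0893 kJ/s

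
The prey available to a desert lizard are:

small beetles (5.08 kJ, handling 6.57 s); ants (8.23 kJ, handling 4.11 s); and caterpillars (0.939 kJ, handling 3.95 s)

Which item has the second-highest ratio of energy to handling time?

small beetles

In descending order of E/h:
ants: 8.23/4.11 = 2 kJ/s
small beetles: 5.08/6.57 = 0.773 kJ/s
caterpillars: 0.939/3.95 = 0.238 kJ/s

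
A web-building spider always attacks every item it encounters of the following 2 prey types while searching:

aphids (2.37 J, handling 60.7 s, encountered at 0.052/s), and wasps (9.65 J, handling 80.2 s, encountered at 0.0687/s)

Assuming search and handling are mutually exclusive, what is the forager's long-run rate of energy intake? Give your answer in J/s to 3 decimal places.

0.081 J/s

R = Σλ_iE_i / (1 + Σλ_ih_i)
Numerator: 0.052×2.37 + 0.0687×9.65 = 0.7862
Denominator: 1 + 0.052×60.7 + 0.0687×80.2 = 9.666
R = 0.7862/9.666 = 0.08133 J/s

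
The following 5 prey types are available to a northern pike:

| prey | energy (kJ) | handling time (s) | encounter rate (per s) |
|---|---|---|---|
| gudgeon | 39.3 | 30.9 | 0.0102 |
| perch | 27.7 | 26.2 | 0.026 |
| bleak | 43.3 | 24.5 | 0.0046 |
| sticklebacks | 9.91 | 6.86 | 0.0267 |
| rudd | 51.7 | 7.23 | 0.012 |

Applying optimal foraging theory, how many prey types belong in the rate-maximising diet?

Profitabilities (E/h, kJ/s): rudd 7.15, bleak 1.77, sticklebacks 1.44, gudgeon 1.27, perch 1.06. Add prey in this order while the next type's profitability exceeds the intake rate on those already taken.
Rate on top 1: 0.5709. bleak: 1.77 > 0.5709 → include.
Rate on top 2: 0.6833. sticklebacks: 1.44 > 0.6833 → include.
Rate on top 3: 0.7841. gudgeon: 1.27 > 0.7841 → include.
Rate on top 4: 0.8747. perch: 1.06 > 0.8747 → include.
Optimal diet: rudd, bleak, sticklebacks, gudgeon, perch — 5 of 5 types.

5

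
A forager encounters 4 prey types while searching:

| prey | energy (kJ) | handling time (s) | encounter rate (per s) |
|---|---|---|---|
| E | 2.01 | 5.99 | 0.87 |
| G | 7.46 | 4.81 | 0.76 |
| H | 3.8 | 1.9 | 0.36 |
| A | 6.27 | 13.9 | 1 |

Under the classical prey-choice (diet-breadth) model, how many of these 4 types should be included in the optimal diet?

E/h in descending order: H 2, G 1.55, A 0.451, E 0.336 kJ/s. The optimal diet is the largest prefix of this list for which every included type satisfies E_i/h_i > R on the types above it.
Rate on top 1: 0.8124. G: 1.55 > 0.8124 → include.
Rate on top 2: 1.318. A: 0.451 < 1.318 → exclude; stop.
Optimal diet: H, G — 2 of 4 types.

2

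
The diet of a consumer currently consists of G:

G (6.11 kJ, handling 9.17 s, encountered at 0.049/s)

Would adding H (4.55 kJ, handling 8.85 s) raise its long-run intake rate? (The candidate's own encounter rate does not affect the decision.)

Intake rate on the current diet: R = (0.049×6.11) / (1 + 0.049×9.17) = 0.2994/1.449 = 0.2066 kJ/s.
Profitability of H: 4.55/8.85 = 0.5141 kJ/s.
Since 0.5141 > R, including H increases the long-run rate.

Yes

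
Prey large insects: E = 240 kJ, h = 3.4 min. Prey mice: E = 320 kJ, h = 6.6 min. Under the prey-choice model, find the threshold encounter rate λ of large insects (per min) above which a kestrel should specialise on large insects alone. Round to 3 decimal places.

0.645 per min

At the threshold, the rate on large insects alone equals the profitability of mice: λ·240/(1 + λ·3.4) = 320/6.6 = 48.48.
Rearranging, λ(240 − 48.48×3.4) = 48.48, so λ = 48.48/75.15 = 0.6452 per min.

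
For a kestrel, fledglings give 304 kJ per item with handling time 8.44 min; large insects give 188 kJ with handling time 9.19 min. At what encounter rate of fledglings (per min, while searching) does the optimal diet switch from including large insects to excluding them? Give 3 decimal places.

0.156 per min

At the threshold, the rate on fledglings alone equals the profitability of large insects: λ·304/(1 + λ·8.44) = 188/9.19 = 20.46.
Rearranging, λ(304 − 20.46×8.44) = 20.46, so λ = 20.46/131.3 = 0.1558 per min.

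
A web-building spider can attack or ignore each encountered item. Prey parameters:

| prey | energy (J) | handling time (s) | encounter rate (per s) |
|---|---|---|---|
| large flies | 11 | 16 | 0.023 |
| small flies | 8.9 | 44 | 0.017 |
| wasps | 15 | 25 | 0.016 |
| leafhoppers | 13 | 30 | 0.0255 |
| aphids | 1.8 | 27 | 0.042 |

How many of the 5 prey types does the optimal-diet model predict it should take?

Profitabilities (E/h, J/s): large flies 0.688, wasps 0.6, leafhoppers 0.433, small flies 0.202, aphids 0.0667. Add prey in this order while the next type's profitability exceeds the intake rate on those already taken.
Rate on top 1: 0.1849. wasps: 0.6 > 0.1849 → include.
Rate on top 2: 0.2788. leafhoppers: 0.433 > 0.2788 → include.
Rate on top 3: 0.3255. small flies: 0.202 < 0.3255 → exclude; stop.
Optimal diet: large flies, wasps, leafhoppers — 3 of 5 types.

3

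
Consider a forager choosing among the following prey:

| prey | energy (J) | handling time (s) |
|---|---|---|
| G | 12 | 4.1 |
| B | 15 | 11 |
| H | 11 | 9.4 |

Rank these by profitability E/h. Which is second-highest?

Profitability E/h (J/s): G = 12/4.1 = 2.93, B = 15/11 = 1.36, H = 11/9.4 = 1.17.
Ranked: G > B > H.

B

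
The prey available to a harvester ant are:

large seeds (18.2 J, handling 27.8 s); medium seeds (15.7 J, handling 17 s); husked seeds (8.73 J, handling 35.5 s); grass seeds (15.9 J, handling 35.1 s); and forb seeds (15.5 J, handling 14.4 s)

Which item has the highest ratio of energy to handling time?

forb seeds

Profitability E/h (J/s): large seeds = 18.2/27.8 = 0.655, medium seeds = 15.7/17 = 0.924, husked seeds = 8.73/35.5 = 0.246, grass seeds = 15.9/35.1 = 0.453, forb seeds = 15.5/14.4 = 1.08.
Ranked: forb seeds > medium seeds > large seeds > grass seeds > husked seeds.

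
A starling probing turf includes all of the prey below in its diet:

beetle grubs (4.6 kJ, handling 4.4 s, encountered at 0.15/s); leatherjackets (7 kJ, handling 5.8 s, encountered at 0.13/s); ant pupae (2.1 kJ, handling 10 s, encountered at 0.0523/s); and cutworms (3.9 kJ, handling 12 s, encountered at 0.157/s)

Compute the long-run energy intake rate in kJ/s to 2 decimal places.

0.48 kJ/s

R = Σλ_iE_i / (1 + Σλ_ih_i)
Numerator: 0.15×4.6 + 0.13×7 + 0.0523×2.1 + 0.157×3.9 = 2.322
Denominator: 1 + 0.15×4.4 + 0.13×5.8 + 0.0523×10 + 0.157×12 = 4.821
R = 2.322/4.821 = 0.4817 kJ/s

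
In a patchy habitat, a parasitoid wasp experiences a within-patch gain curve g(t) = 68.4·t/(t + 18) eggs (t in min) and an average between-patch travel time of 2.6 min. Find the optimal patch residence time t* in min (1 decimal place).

Optimal t* satisfies g'(t*) = g(t*)/(T + t*).
g'(t) = 68.4·18/(t + 18)². Setting 68.4·18/(t+18)² = 68.4t/[(t+18)(2.6+t)] gives 18(2.6+t) = t(t+18), so t² = 18×2.6 = 46.8.
t* = √46.8 = 6.841 min.

6.8 min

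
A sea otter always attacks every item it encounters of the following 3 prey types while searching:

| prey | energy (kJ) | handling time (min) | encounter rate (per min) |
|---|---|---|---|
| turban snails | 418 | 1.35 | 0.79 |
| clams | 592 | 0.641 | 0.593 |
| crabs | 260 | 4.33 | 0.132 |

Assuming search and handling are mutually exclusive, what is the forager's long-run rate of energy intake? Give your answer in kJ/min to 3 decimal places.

Energy encountered per unit search time: 0.79×418 + 0.593×592 + 0.132×260 = 715.6 kJ/min.
Handling time per unit search time: 0.79×1.35 + 0.593×0.641 + 0.132×4.33 = 2.018.
Rate = 715.6/(1 + 2.018) = 237.1 kJ/min.

237.096 kJ/min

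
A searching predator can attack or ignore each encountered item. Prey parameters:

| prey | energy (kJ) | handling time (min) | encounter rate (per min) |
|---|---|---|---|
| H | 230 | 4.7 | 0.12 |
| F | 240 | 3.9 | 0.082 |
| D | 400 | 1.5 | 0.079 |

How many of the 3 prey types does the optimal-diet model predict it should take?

3

Profitabilities (E/h, kJ/min): D 267, F 61.5, H 48.9. Add prey in this order while the next type's profitability exceeds the intake rate on those already taken.
Rate on top 1: 28.25. F: 61.5 > 28.25 → include.
Rate on top 2: 35.65. H: 48.9 > 35.65 → include.
Optimal diet: D, F, H — 3 of 3 types.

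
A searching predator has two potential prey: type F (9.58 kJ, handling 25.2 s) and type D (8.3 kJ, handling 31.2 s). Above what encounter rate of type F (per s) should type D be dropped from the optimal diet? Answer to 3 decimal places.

Drop type D once their profitability E₂/h₂ falls below the rate achievable on type F alone: E₂/h₂ = λE₁/(1 + λh₁).
Solve for λ: λE₁h₂ = E₂(1 + λh₁) → λ(E₁h₂ − E₂h₁) = E₂ → λ = E₂/(E₁h₂ − E₂h₁).
λ = 8.3/(9.58×31.2 − 8.3×25.2) = 8.3/89.74 = 0.09249 per s.

0.092 per s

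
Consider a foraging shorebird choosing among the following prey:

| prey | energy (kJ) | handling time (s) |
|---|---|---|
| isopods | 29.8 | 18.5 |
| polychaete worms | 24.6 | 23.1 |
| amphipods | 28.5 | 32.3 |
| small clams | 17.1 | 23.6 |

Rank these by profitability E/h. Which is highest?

In descending order of E/h:
isopods: 29.8/18.5 = 1.61 kJ/s
polychaete worms: 24.6/23.1 = 1.06 kJ/s
amphipods: 28.5/32.3 = 0.882 kJ/s
small clams: 17.1/23.6 = 0.725 kJ/s

isopods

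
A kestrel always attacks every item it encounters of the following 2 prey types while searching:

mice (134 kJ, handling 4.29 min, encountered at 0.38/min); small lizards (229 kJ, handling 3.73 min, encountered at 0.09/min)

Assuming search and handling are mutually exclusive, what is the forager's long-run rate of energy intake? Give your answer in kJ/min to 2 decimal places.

R = (0.38×134 + 0.09×229) / (1 + 0.38×4.29 + 0.09×3.73) = 71.53/2.966 = 24.12 kJ/min.

24.12 kJ/min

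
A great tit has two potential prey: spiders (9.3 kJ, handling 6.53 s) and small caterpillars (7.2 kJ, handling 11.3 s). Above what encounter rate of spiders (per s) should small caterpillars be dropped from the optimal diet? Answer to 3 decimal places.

At the threshold, the rate on spiders alone equals the profitability of small caterpillars: λ·9.3/(1 + λ·6.53) = 7.2/11.3 = 0.6372.
Rearranging, λ(9.3 − 0.6372×6.53) = 0.6372, so λ = 0.6372/5.139 = 0.124 per s.

0.124 per s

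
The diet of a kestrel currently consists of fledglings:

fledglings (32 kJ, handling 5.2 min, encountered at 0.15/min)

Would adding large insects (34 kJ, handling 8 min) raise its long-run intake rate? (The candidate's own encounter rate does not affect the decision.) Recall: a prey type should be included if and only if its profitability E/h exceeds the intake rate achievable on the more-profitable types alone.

On fledglings alone, R = ΣλE/(1+Σλh) = 4.8/1.78 = 2.697 kJ/min.
Profitability of large insects: 34/8 = 4.25 kJ/min.
4.25 > 2.697, so adding large insects raises the average — include it.

Yes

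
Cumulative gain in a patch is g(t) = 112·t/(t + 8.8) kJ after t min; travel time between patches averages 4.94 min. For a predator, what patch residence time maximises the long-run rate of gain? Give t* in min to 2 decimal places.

Maximise g(t)/(T+t): set derivative to zero → g'(t)(T+t) = g(t).
g'(t) = 112·8.8/(t + 8.8)². Setting 112·8.8/(t+8.8)² = 112t/[(t+8.8)(4.94+t)] gives 8.8(4.94+t) = t(t+8.8), so t² = 8.8×4.94 = 43.47.
t* = √43.47 = 6.593 min.

6.59 min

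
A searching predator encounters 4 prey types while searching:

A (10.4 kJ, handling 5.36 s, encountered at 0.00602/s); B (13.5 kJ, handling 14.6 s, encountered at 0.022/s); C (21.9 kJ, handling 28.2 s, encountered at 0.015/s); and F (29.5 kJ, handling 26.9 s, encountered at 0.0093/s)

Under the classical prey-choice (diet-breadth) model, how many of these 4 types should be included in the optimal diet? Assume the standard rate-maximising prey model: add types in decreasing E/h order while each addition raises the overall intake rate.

Rank by E/h (kJ/s): A 1.94, F 1.1, B 0.925, C 0.777. Include each in turn until the next type's E/h falls below the running intake rate.
Rate on top 1: 0.06065. F: 1.1 > 0.06065 → include.
Rate on top 2: 0.2627. B: 0.925 > 0.2627 → include.
Rate on top 3: 0.3953. C: 0.777 > 0.3953 → include.
Optimal diet: A, F, B, C — 4 of 4 types.

4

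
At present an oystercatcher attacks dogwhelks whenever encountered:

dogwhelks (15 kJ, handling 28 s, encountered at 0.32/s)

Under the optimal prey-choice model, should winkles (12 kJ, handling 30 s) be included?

No

On dogwhelks alone, R = ΣλE/(1+Σλh) = 4.8/9.96 = 0.4819 kJ/s.
winkles: E/h = 12/30 = 0.4 kJ/s.
Since 0.4 < R, time spent handling winkles is better spent searching.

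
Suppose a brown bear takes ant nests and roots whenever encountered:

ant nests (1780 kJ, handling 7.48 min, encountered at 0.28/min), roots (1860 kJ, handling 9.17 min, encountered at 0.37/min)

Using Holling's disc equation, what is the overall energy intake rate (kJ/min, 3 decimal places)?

Energy encountered per unit search time: 0.28×1780 + 0.37×1860 = 1187 kJ/min.
Handling time per unit search time: 0.28×7.48 + 0.37×9.17 = 5.487.
Rate = 1187/(1 + 5.487) = 182.9 kJ/min.

182.911 kJ/min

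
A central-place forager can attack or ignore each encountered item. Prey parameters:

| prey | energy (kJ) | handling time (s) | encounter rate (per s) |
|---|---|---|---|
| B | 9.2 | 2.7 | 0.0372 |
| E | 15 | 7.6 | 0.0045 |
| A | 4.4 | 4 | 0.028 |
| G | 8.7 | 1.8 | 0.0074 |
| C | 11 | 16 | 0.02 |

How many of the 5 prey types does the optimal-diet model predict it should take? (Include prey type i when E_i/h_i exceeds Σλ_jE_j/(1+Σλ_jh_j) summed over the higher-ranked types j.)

Profitabilities (E/h, kJ/s): G 4.83, B 3.41, E 1.97, A 1.1, C 0.688. Add prey in this order while the next type's profitability exceeds the intake rate on those already taken.
Rate on top 1: 0.06353. B: 3.41 > 0.06353 → include.
Rate on top 2: 0.3651. E: 1.97 > 0.3651 → include.
Rate on top 3: 0.413. A: 1.1 > 0.413 → include.
Rate on top 4: 0.4741. C: 0.688 > 0.4741 → include.
Optimal diet: G, B, E, A, C — 5 of 5 types.

5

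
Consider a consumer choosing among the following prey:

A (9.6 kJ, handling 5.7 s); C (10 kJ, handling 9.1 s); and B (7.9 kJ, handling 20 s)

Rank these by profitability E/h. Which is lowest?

In descending order of E/h:
A: 9.6/5.7 = 1.68 kJ/s
C: 10/9.1 = 1.1 kJ/s
B: 7.9/20 = 0.395 kJ/s

B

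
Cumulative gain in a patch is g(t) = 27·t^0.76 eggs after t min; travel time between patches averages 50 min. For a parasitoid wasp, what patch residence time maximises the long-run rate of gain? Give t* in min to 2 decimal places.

Optimal t* satisfies g'(t*) = g(t*)/(T + t*).
g'(t) = 0.76·27·t^-0.24. Setting 0.76·27·t^-0.24 = 27·t^0.76/(50+t) gives 0.76(50+t) = t, so 0.24·t = 0.76×50.
t* = 0.76×50/0.24 = 158.3 min.

158.33 min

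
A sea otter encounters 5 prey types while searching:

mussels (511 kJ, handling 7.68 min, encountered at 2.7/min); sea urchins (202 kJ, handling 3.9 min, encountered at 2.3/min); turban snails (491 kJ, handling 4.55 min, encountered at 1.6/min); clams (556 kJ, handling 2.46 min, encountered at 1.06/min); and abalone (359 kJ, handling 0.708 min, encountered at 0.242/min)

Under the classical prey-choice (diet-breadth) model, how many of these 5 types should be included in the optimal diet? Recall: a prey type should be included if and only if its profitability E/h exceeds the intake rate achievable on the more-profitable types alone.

E/h in descending order: abalone 507, clams 226, turban snails 108, mussels 66.5, sea urchins 51.8 kJ/min. The optimal diet is the largest prefix of this list for which every included type satisfies E_i/h_i > R on the types above it.
Rate on top 1: 74.17. clams: 226 > 74.17 → include.
Rate on top 2: 178.9. turban snails: 108 < 178.9 → exclude; stop.
Optimal diet: abalone, clams — 2 of 5 types.

2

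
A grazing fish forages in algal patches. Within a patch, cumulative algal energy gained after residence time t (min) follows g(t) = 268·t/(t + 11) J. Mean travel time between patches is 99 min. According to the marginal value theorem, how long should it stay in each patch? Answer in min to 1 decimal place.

33.0 min

By the marginal value theorem, leave when the instantaneous gain rate g'(t) equals the habitat-wide average g(t)/(T + t).
g'(t) = 268·11/(t + 11)². Setting 268·11/(t+11)² = 268t/[(t+11)(99+t)] gives 11(99+t) = t(t+11), so t² = 11×99 = 1089.
t* = √1089 = 33 min.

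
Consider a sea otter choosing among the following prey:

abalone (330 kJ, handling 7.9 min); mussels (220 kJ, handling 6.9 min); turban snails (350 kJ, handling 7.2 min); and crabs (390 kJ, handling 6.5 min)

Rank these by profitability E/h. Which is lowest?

In descending order of E/h:
crabs: 390/6.5 = 60 kJ/min
turban snails: 350/7.2 = 48.6 kJ/min
abalone: 330/7.9 = 41.8 kJ/min
mussels: 220/6.9 = 31.9 kJ/min

mussels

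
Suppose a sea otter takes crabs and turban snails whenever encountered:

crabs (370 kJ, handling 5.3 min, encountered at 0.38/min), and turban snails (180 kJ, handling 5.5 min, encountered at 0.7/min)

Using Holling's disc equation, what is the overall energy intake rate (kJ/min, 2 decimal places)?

R = Σλ_iE_i / (1 + Σλ_ih_i)
Numerator: 0.38×370 + 0.7×180 = 266.6
Denominator: 1 + 0.38×5.3 + 0.7×5.5 = 6.864
R = 266.6/6.864 = 38.84 kJ/min

38.84 kJ/min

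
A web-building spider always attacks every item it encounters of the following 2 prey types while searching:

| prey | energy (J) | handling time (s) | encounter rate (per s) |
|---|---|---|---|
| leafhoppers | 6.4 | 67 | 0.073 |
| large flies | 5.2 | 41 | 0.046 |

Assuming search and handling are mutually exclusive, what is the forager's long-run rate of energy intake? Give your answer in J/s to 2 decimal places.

0.09 J/s

R = (0.073×6.4 + 0.046×5.2) / (1 + 0.073×67 + 0.046×41) = 0.7064/7.777 = 0.09083 J/s.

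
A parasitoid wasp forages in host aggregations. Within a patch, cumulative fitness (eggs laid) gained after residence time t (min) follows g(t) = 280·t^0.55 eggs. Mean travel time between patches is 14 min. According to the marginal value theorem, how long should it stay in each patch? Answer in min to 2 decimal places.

Maximise g(t)/(T+t): set derivative to zero → g'(t)(T+t) = g(t).
g'(t) = 0.55·280·t^-0.45. Setting 0.55·280·t^-0.45 = 280·t^0.55/(14+t) gives 0.55(14+t) = t, so 0.45·t = 0.55×14.
t* = 0.55×14/0.45 = 17.11 min.

17.11 min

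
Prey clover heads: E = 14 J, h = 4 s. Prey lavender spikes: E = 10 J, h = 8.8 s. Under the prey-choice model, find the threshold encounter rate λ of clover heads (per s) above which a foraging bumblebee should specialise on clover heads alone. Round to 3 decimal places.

0.120 per s

The zero-one rule: include lavender spikes iff E₂/h₂ > λE₁/(1+λh₁). Equality gives the switch point.
λE₁h₂ = E₂ + λE₂h₁ ⇒ λ = E₂/(E₁h₂ − E₂h₁) = 10/(123.2 − 40) = 0.1202 per s.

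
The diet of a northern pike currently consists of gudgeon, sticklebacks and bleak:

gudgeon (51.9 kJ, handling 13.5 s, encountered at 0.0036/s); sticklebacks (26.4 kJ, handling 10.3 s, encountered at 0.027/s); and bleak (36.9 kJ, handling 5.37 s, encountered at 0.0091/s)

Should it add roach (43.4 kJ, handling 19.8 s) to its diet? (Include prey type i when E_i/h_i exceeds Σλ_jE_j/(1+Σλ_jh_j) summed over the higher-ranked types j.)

Yes

Intake rate on the current diet: R = (0.0036×51.9 + 0.027×26.4 + 0.0091×36.9) / (1 + 0.0036×13.5 + 0.027×10.3 + 0.0091×5.37) = 1.235/1.376 = 0.8981 kJ/s.
roach: E/h = 43.4/19.8 = 2.192 kJ/s.
2.192 > 0.8981, so adding roach raises the average — include it.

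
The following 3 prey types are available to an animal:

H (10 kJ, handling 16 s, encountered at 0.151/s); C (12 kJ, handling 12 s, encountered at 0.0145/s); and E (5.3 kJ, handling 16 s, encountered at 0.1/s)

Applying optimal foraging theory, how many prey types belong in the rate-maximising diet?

Profitabilities (E/h, kJ/s): C 1, H 0.625, E 0.331. Add prey in this order while the next type's profitability exceeds the intake rate on those already taken.
Rate on top 1: 0.1482. H: 0.625 > 0.1482 → include.
Rate on top 2: 0.4691. E: 0.331 < 0.4691 → exclude; stop.
Optimal diet: C, H — 2 of 3 types.

2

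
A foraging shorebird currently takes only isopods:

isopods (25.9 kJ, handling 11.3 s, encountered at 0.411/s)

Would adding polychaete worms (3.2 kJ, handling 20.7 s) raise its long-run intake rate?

No

On isopods alone, R = ΣλE/(1+Σλh) = 10.64/5.644 = 1.886 kJ/s.
Profitability of polychaete worms: 3.2/20.7 = 0.1546 kJ/s.
Since 0.1546 < R, time spent handling polychaete worms is better spent searching.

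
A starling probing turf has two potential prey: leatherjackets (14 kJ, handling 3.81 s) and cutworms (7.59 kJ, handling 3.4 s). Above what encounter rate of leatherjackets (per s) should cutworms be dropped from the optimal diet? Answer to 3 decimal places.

At the threshold, the rate on leatherjackets alone equals the profitability of cutworms: λ·14/(1 + λ·3.81) = 7.59/3.4 = 2.232.
Rearranging, λ(14 − 2.232×3.81) = 2.232, so λ = 2.232/5.495 = 0.4063 per s.

0.406 per s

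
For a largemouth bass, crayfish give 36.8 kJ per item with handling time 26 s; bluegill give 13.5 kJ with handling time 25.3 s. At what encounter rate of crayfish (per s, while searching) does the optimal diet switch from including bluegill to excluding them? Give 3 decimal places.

0.023 per s

At the threshold, the rate on crayfish alone equals the profitability of bluegill: λ·36.8/(1 + λ·26) = 13.5/25.3 = 0.5336.
Rearranging, λ(36.8 − 0.5336×26) = 0.5336, so λ = 0.5336/22.93 = 0.02327 per s.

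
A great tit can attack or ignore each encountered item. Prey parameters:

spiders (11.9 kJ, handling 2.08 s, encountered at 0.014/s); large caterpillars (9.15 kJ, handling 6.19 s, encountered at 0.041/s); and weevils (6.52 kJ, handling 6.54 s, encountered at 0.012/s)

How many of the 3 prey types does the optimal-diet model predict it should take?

E/h in descending order: spiders 5.72, large caterpillars 1.48, weevils 0.997 kJ/s. The optimal diet is the largest prefix of this list for which every included type satisfies E_i/h_i > R on the types above it.
Rate on top 1: 0.1619. large caterpillars: 1.48 > 0.1619 → include.
Rate on top 2: 0.4223. weevils: 0.997 > 0.4223 → include.
Optimal diet: spiders, large caterpillars, weevils — 3 of 3 types.

3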